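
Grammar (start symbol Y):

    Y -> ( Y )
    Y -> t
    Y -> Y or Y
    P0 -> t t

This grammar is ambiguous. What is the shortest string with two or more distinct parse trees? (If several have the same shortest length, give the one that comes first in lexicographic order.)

length 1: no string has ≥2 trees
length 3: no string has ≥2 trees
length 5: t or t or t has 2 parse trees

Two derivations of t or t or t:
  Y ⇒ Y or Y ⇒ t or Y ⇒ t or Y or Y ⇒ t or t or Y ⇒ t or t or t
  Y ⇒ Y or Y ⇒ Y or Y or Y ⇒ t or Y or Y ⇒ t or t or Y ⇒ t or t or t

t or t or t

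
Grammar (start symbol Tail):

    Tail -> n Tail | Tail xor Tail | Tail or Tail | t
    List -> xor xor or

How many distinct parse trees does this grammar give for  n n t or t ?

3

Parse trees for n n t or t:
  [Tail n [Tail n [Tail [Tail t] or [Tail t]]]]
  [Tail n [Tail [Tail n [Tail t]] or [Tail t]]]
  [Tail [Tail n [Tail n [Tail t]]] or [Tail t]]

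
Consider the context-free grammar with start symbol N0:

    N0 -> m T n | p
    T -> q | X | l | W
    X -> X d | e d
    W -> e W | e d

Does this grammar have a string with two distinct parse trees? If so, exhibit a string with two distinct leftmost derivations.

Witness: m e d n

Derivation 1: N0 ⇒ m T n ⇒ m X n ⇒ m e d n
Derivation 2: N0 ⇒ m T n ⇒ m W n ⇒ m e d n

Two distinct leftmost derivations for the same string.

Ambiguous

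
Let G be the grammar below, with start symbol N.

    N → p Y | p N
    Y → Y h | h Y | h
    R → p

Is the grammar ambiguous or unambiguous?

Ambiguous

Witness: p h h

Derivation 1: N ⇒ p Y ⇒ p Y h ⇒ p h h
Derivation 2: N ⇒ p Y ⇒ p h Y ⇒ p h h

Two distinct leftmost derivations for the same string.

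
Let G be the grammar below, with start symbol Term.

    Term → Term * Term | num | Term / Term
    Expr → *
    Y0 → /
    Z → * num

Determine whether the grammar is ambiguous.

Ambiguous

Witness: num * num * num

Derivation 1: Term ⇒ Term * Term ⇒ Term * Term * Term ⇒ num * Term * Term ⇒ num * num * Term ⇒ num * num * num
Derivation 2: Term ⇒ Term * Term ⇒ num * Term ⇒ num * Term * Term ⇒ num * num * Term ⇒ num * num * num

Two distinct leftmost derivations for the same string.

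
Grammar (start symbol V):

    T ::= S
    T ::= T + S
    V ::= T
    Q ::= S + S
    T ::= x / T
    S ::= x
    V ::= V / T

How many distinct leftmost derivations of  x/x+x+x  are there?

4

Parse trees for x/x+x+x:
  [V [T [T [T x / [T [S x]]] + [S x]] + [S x]]]
  [V [T [T x / [T [T [S x]] + [S x]]] + [S x]]]
  [V [T x / [T [T [T [S x]] + [S x]] + [S x]]]]
  [V [V [T [S x]]] / [T [T [T [S x]] + [S x]] + [S x]]]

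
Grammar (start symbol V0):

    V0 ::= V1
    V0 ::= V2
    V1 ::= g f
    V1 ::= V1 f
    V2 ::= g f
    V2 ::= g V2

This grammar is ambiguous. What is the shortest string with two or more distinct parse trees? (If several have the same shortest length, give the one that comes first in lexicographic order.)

g f

length 2: g f has 2 parse trees

Two derivations of g f:
  V0 ⇒ V1 ⇒ g f
  V0 ⇒ V2 ⇒ g f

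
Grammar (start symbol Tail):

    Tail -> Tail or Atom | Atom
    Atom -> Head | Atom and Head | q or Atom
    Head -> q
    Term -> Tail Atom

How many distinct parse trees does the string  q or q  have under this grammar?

Parse trees for q or q:
  [Tail [Tail [Atom [Head q]]] or [Atom [Head q]]]
  [Tail [Atom q or [Atom [Head q]]]]

2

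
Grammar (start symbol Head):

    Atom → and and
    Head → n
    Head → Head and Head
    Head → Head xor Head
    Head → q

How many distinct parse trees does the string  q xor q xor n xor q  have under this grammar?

Parse trees for q xor q xor n xor q:
  [Head [Head q] xor [Head [Head q] xor [Head [Head n] xor [Head q]]]]
  [Head [Head q] xor [Head [Head [Head q] xor [Head n]] xor [Head q]]]
  [Head [Head [Head q] xor [Head q]] xor [Head [Head n] xor [Head q]]]
  [Head [Head [Head q] xor [Head [Head q] xor [Head n]]] xor [Head q]]
  [Head [Head [Head [Head q] xor [Head q]] xor [Head n]] xor [Head q]]

5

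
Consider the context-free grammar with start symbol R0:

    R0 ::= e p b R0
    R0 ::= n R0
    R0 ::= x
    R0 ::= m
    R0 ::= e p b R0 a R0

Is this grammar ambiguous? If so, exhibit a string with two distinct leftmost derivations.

Ambiguous

Witness: e p b e p b m a m

Derivation 1: R0 ⇒ e p b R0 ⇒ e p b e p b R0 a R0 ⇒ e p b e p b m a R0 ⇒ e p b e p b m a m
Derivation 2: R0 ⇒ e p b R0 a R0 ⇒ e p b e p b R0 a R0 ⇒ e p b e p b m a R0 ⇒ e p b e p b m a m

Two distinct leftmost derivations for the same string.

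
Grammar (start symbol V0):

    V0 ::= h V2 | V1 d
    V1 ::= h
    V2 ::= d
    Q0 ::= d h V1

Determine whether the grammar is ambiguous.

Witness: h d

Derivation 1: V0 ⇒ h V2 ⇒ h d
Derivation 2: V0 ⇒ V1 d ⇒ h d

Two distinct leftmost derivations for the same string.

Ambiguous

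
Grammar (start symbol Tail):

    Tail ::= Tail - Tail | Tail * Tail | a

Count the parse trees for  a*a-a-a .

5

Parse trees for a*a-a-a:
  [Tail [Tail [Tail a] * [Tail a]] - [Tail [Tail a] - [Tail a]]]
  [Tail [Tail [Tail [Tail a] * [Tail a]] - [Tail a]] - [Tail a]]
  [Tail [Tail [Tail a] * [Tail [Tail a] - [Tail a]]] - [Tail a]]
  [Tail [Tail a] * [Tail [Tail a] - [Tail [Tail a] - [Tail a]]]]
  [Tail [Tail a] * [Tail [Tail [Tail a] - [Tail a]] - [Tail a]]]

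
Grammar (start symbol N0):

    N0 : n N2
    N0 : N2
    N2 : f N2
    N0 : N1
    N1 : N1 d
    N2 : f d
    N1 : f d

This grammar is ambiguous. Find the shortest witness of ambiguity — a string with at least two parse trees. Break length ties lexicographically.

f d

length 2: f d has 2 parse trees

Two derivations of f d:
  N0 ⇒ N2 ⇒ f d
  N0 ⇒ N1 ⇒ f d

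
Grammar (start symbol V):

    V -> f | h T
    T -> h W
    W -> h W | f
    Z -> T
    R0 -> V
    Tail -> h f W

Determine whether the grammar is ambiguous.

(Z, R0, Tail are unreachable from V, so their rules don't affect L(V).) The reachable rules are right-linear with at most one rule per (nonterminal, next-terminal) pair. Each input token forces the next rule, so parsing is deterministic.

Unambiguous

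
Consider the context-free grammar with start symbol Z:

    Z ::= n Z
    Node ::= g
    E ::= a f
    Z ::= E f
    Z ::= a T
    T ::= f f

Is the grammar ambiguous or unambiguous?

Ambiguous

Witness: a f f

Derivation 1: Z ⇒ E f ⇒ a f f
Derivation 2: Z ⇒ a T ⇒ a f f

Two distinct leftmost derivations for the same string.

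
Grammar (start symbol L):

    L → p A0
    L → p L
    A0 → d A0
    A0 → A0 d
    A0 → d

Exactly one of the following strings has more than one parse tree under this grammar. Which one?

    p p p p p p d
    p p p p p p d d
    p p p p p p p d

p p p p p p d d

p p p p p p d: 1 tree
p p p p p p d d: 2 trees
p p p p p p p d: 1 tree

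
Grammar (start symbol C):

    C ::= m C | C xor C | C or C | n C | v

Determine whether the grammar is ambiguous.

Witness: m v or v

Derivation 1: C ⇒ m C ⇒ m C or C ⇒ m v or C ⇒ m v or v
Derivation 2: C ⇒ C or C ⇒ m C or C ⇒ m v or C ⇒ m v or v

Two distinct leftmost derivations for the same string.

Ambiguous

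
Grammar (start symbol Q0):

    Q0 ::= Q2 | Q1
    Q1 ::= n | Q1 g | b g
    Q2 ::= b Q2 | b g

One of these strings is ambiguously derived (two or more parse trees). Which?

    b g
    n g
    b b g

b g: 2 trees
n g: 1 tree
b b g: 1 tree

b g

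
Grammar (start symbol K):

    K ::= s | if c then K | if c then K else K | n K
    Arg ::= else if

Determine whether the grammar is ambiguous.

Ambiguous

Witness: if c then if c then s else s

Derivation 1: K ⇒ if c then K ⇒ if c then if c then K else K ⇒ if c then if c then s else K ⇒ if c then if c then s else s
Derivation 2: K ⇒ if c then K else K ⇒ if c then if c then K else K ⇒ if c then if c then s else K ⇒ if c then if c then s else s

Two distinct leftmost derivations for the same string.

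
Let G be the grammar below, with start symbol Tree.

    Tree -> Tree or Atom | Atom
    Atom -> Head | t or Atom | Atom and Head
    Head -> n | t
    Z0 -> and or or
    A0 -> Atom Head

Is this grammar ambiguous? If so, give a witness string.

Ambiguous

Witness: t or n

Derivation 1: Tree ⇒ Tree or Atom ⇒ Atom or Atom ⇒ Head or Atom ⇒ t or Atom ⇒ t or Head ⇒ t or n
Derivation 2: Tree ⇒ Atom ⇒ t or Atom ⇒ t or Head ⇒ t or n

Two distinct leftmost derivations for the same string.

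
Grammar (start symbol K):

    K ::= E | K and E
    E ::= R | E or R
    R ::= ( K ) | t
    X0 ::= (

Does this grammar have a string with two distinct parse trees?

(X0 is unreachable from K, so its rules don't affect L(K).) K → K and E | E  ;  E → E or R | R  — a left-associative chain with R at the bottom. Each string factors uniquely by precedence.

Unambiguous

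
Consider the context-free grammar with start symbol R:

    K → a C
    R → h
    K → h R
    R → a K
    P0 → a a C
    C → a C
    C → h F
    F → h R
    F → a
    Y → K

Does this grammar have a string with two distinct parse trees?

(P0, Y are unreachable from R, so their rules don't affect L(R).) Restricted to the reachable nonterminals, every rule has the form A → t or A → t B, and no two rules for the same A share a first terminal. The grammar encodes a DFA — one run per string.

Unambiguous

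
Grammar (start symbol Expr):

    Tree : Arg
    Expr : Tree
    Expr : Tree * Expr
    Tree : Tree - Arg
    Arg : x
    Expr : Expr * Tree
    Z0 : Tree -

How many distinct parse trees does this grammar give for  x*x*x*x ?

Parse trees for x*x*x*x:
  [Expr [Tree [Arg x]] * [Expr [Tree [Arg x]] * [Expr [Tree [Arg x]] * [Expr [Tree [Arg x]]]]]]
  [Expr [Tree [Arg x]] * [Expr [Tree [Arg x]] * [Expr [Expr [Tree [Arg x]]] * [Tree [Arg x]]]]]
  [Expr [Tree [Arg x]] * [Expr [Expr [Tree [Arg x]] * [Expr [Tree [Arg x]]]] * [Tree [Arg x]]]]
  [Expr [Tree [Arg x]] * [Expr [Expr [Expr [Tree [Arg x]]] * [Tree [Arg x]]] * [Tree [Arg x]]]]
  [Expr [Expr [Tree [Arg x]] * [Expr [Tree [Arg x]] * [Expr [Tree [Arg x]]]]] * [Tree [Arg x]]]
  [Expr [Expr [Tree [Arg x]] * [Expr [Expr [Tree [Arg x]]] * [Tree [Arg x]]]] * [Tree [Arg x]]]
  [Expr [Expr [Expr [Tree [Arg x]] * [Expr [Tree [Arg x]]]] * [Tree [Arg x]]] * [Tree [Arg x]]]
  [Expr [Expr [Expr [Expr [Tree [Arg x]]] * [Tree [Arg x]]] * [Tree [Arg x]]] * [Tree [Arg x]]]

8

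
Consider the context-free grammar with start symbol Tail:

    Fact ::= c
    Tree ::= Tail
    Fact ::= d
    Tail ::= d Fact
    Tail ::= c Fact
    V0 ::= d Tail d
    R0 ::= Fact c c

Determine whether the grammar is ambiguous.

Only Tail, Fact are reachable from Tail; ignoring the rest: Each reachable nonterminal has at most one production per leading terminal, and all productions are right-linear; the derivation is determined token-by-token.

Unambiguous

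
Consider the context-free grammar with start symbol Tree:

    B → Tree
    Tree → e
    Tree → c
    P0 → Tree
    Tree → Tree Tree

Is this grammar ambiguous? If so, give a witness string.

Witness: c c c

Derivation 1: Tree ⇒ Tree Tree ⇒ c Tree ⇒ c Tree Tree ⇒ c c Tree ⇒ c c c
Derivation 2: Tree ⇒ Tree Tree ⇒ Tree Tree Tree ⇒ c Tree Tree ⇒ c c Tree ⇒ c c c

Two distinct leftmost derivations for the same string.

Ambiguous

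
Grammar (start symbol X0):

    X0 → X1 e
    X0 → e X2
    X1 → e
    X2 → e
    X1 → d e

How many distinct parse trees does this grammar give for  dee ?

Parse trees for dee:
  [X0 [X1 d e] e]

1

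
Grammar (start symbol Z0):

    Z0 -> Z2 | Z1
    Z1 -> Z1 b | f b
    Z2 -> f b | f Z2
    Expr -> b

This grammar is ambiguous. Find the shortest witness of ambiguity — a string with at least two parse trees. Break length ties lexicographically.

length 2: f b has 2 parse trees

Two derivations of f b:
  Z0 ⇒ Z2 ⇒ f b
  Z0 ⇒ Z1 ⇒ f b

f b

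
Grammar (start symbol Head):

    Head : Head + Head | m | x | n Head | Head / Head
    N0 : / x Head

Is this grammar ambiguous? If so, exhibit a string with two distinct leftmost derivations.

Witness: n m + m

Derivation 1: Head ⇒ Head + Head ⇒ n Head + Head ⇒ n m + Head ⇒ n m + m
Derivation 2: Head ⇒ n Head ⇒ n Head + Head ⇒ n m + Head ⇒ n m + m

Two distinct leftmost derivations for the same string.

Ambiguous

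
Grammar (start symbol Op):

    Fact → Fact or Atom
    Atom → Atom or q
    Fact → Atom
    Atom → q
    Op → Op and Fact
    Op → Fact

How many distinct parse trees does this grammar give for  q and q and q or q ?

2

Parse trees for q and q and q or q:
  [Op [Op [Op [Fact [Atom q]]] and [Fact [Atom q]]] and [Fact [Fact [Atom q]] or [Atom q]]]
  [Op [Op [Op [Fact [Atom q]]] and [Fact [Atom q]]] and [Fact [Atom [Atom q] or q]]]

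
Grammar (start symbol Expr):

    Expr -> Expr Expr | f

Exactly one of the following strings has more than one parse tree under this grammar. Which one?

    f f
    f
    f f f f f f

f f: 1 tree
f: 1 tree
f f f f f f: 42 trees

f f f f f f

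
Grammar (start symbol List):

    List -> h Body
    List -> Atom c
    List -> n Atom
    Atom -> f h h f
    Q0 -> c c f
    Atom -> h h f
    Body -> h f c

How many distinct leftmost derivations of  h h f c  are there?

2

Parse trees for h h f c:
  [List h [Body h f c]]
  [List [Atom h h f] c]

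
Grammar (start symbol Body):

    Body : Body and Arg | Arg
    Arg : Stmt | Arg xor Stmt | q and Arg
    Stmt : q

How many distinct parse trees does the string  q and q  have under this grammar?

2

Parse trees for q and q:
  [Body [Body [Arg [Stmt q]]] and [Arg [Stmt q]]]
  [Body [Arg q and [Arg [Stmt q]]]]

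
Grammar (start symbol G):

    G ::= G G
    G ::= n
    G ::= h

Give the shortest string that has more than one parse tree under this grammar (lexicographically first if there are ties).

h h h

length 1: no string has ≥2 trees
length 2: no string has ≥2 trees
length 3: h h h has 2 parse trees

Two derivations of h h h:
  G ⇒ G G ⇒ G G G ⇒ h G G ⇒ h h G ⇒ h h h
  G ⇒ G G ⇒ h G ⇒ h G G ⇒ h h G ⇒ h h h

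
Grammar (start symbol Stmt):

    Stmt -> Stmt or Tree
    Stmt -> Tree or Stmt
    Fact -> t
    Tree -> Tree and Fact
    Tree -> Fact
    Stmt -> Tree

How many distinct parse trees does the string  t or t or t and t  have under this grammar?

4

Parse trees for t or t or t and t:
  [Stmt [Stmt [Stmt [Tree [Fact t]]] or [Tree [Fact t]]] or [Tree [Tree [Fact t]] and [Fact t]]]
  [Stmt [Stmt [Tree [Fact t]] or [Stmt [Tree [Fact t]]]] or [Tree [Tree [Fact t]] and [Fact t]]]
  [Stmt [Tree [Fact t]] or [Stmt [Stmt [Tree [Fact t]]] or [Tree [Tree [Fact t]] and [Fact t]]]]
  [Stmt [Tree [Fact t]] or [Stmt [Tree [Fact t]] or [Stmt [Tree [Tree [Fact t]] and [Fact t]]]]]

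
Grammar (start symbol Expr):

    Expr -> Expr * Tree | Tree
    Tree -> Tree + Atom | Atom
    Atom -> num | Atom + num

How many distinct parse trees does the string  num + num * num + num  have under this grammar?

4

Parse trees for num + num * num + num:
  [Expr [Expr [Tree [Tree [Atom num]] + [Atom num]]] * [Tree [Tree [Atom num]] + [Atom num]]]
  [Expr [Expr [Tree [Tree [Atom num]] + [Atom num]]] * [Tree [Atom [Atom num] + num]]]
  [Expr [Expr [Tree [Atom [Atom num] + num]]] * [Tree [Tree [Atom num]] + [Atom num]]]
  [Expr [Expr [Tree [Atom [Atom num] + num]]] * [Tree [Atom [Atom num] + num]]]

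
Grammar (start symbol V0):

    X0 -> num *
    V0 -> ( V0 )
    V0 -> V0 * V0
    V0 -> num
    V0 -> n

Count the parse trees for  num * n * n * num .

5

Parse trees for num * n * n * num:
  [V0 [V0 num] * [V0 [V0 n] * [V0 [V0 n] * [V0 num]]]]
  [V0 [V0 num] * [V0 [V0 [V0 n] * [V0 n]] * [V0 num]]]
  [V0 [V0 [V0 num] * [V0 n]] * [V0 [V0 n] * [V0 num]]]
  [V0 [V0 [V0 num] * [V0 [V0 n] * [V0 n]]] * [V0 num]]
  [V0 [V0 [V0 [V0 num] * [V0 n]] * [V0 n]] * [V0 num]]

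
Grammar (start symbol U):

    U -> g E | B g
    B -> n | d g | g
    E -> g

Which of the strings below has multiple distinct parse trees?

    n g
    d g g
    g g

n g: 1 tree
d g g: 1 tree
g g: 2 trees

g g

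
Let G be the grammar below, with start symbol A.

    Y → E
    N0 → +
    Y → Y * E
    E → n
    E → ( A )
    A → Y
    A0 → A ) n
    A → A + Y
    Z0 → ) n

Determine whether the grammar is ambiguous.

(Z0, N0, A0 are unreachable from A, so their rules don't affect L(A).) The grammar is stratified — A handles '+' (left-recursive), Y handles '*', E atoms. Each operator has a fixed associativity and precedence level, so every string has one parse.

Unambiguous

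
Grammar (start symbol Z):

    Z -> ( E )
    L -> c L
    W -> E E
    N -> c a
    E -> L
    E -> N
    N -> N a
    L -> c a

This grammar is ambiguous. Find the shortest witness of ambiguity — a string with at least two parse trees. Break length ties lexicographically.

( c a )

length 4: ( c a ) has 2 parse trees

Two derivations of ( c a ):
  Z ⇒ ( E ) ⇒ ( L ) ⇒ ( c a )
  Z ⇒ ( E ) ⇒ ( N ) ⇒ ( c a )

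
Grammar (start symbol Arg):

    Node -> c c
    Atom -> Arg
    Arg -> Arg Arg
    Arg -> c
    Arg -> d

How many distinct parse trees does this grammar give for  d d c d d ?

Parse trees for d d c d d (showing first 6 of 14):
  [Arg [Arg d] [Arg [Arg d] [Arg [Arg c] [Arg [Arg d] [Arg d]]]]]
  [Arg [Arg d] [Arg [Arg d] [Arg [Arg [Arg c] [Arg d]] [Arg d]]]]
  [Arg [Arg d] [Arg [Arg [Arg d] [Arg c]] [Arg [Arg d] [Arg d]]]]
  [Arg [Arg d] [Arg [Arg [Arg d] [Arg [Arg c] [Arg d]]] [Arg d]]]
  [Arg [Arg d] [Arg [Arg [Arg [Arg d] [Arg c]] [Arg d]] [Arg d]]]
  [Arg [Arg [Arg d] [Arg d]] [Arg [Arg c] [Arg [Arg d] [Arg d]]]]

14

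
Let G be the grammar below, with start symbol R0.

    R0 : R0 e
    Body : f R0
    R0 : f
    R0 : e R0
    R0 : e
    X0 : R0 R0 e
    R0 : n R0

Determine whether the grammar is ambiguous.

Ambiguous

Witness: e e

Derivation 1: R0 ⇒ R0 e ⇒ e e
Derivation 2: R0 ⇒ e R0 ⇒ e e

Two distinct leftmost derivations for the same string.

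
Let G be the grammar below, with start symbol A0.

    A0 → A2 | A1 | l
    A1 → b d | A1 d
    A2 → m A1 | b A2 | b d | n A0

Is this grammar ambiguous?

Witness: b d

Derivation 1: A0 ⇒ A2 ⇒ b d
Derivation 2: A0 ⇒ A1 ⇒ b d

Two distinct leftmost derivations for the same string.

Ambiguous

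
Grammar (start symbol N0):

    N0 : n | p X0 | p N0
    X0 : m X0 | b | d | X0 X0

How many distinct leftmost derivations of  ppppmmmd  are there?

1

Parse trees for ppppmmmd:
  [N0 p [N0 p [N0 p [N0 p [X0 m [X0 m [X0 m [X0 d]]]]]]]]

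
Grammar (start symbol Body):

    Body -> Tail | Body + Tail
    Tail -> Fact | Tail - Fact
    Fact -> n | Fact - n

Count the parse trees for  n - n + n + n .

Parse trees for n - n + n + n:
  [Body [Body [Body [Tail [Fact [Fact n] - n]]] + [Tail [Fact n]]] + [Tail [Fact n]]]
  [Body [Body [Body [Tail [Tail [Fact n]] - [Fact n]]] + [Tail [Fact n]]] + [Tail [Fact n]]]

2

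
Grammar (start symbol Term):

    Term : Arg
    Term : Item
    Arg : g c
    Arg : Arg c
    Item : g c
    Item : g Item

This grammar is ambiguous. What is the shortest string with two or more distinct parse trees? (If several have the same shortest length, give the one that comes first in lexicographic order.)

g c

length 2: g c has 2 parse trees

Two derivations of g c:
  Term ⇒ Arg ⇒ g c
  Term ⇒ Item ⇒ g c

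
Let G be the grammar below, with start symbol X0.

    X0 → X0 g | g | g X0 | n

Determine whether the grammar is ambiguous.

Ambiguous

Witness: g g

Derivation 1: X0 ⇒ X0 g ⇒ g g
Derivation 2: X0 ⇒ g X0 ⇒ g g

Two distinct leftmost derivations for the same string.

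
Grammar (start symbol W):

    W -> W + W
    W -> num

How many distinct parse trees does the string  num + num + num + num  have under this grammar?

5

Parse trees for num + num + num + num:
  [W [W num] + [W [W num] + [W [W num] + [W num]]]]
  [W [W num] + [W [W [W num] + [W num]] + [W num]]]
  [W [W [W num] + [W num]] + [W [W num] + [W num]]]
  [W [W [W num] + [W [W num] + [W num]]] + [W num]]
  [W [W [W [W num] + [W num]] + [W num]] + [W num]]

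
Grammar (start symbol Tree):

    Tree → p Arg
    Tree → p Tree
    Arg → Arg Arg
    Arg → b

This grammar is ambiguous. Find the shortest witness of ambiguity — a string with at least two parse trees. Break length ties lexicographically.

p b b b

length 2: no string has ≥2 trees
length 3: no string has ≥2 trees
length 4: p b b b has 2 parse trees

Two derivations of p b b b:
  Tree ⇒ p Arg ⇒ p Arg Arg ⇒ p Arg Arg Arg ⇒ p b Arg Arg ⇒ p b b Arg ⇒ p b b b
  Tree ⇒ p Arg ⇒ p Arg Arg ⇒ p b Arg ⇒ p b Arg Arg ⇒ p b b Arg ⇒ p b b b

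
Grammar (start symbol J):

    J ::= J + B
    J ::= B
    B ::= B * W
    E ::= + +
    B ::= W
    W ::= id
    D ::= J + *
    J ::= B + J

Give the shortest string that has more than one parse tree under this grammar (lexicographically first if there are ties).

id + id

length 1: no string has ≥2 trees
length 3: id + id has 2 parse trees

Two derivations of id + id:
  J ⇒ J + B ⇒ B + B ⇒ W + B ⇒ id + B ⇒ id + W ⇒ id + id
  J ⇒ B + J ⇒ W + J ⇒ id + J ⇒ id + B ⇒ id + W ⇒ id + id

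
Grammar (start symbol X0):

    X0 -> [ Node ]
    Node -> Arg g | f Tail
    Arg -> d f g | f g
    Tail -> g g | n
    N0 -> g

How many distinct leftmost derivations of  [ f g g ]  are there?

Parse trees for [ f g g ]:
  [X0 [ [Node [Arg f g] g] ]]
  [X0 [ [Node f [Tail g g]] ]]

2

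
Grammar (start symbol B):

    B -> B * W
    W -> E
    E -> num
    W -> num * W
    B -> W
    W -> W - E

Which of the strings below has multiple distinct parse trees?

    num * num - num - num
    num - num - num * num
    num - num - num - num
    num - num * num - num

num * num - num - num: 4 trees
num - num - num * num: 1 tree
num - num - num - num: 1 tree
num - num * num - num: 1 tree

num * num - num - num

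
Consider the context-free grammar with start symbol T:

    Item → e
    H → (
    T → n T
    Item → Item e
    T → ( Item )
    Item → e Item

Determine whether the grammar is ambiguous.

Ambiguous

Witness: ( e e )

Derivation 1: T ⇒ ( Item ) ⇒ ( Item e ) ⇒ ( e e )
Derivation 2: T ⇒ ( Item ) ⇒ ( e Item ) ⇒ ( e e )

Two distinct leftmost derivations for the same string.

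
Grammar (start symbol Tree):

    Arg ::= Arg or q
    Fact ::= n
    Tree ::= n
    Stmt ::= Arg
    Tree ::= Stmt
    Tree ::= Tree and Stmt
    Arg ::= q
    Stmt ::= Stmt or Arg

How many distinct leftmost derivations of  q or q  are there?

Parse trees for q or q:
  [Tree [Stmt [Arg [Arg q] or q]]]
  [Tree [Stmt [Stmt [Arg q]] or [Arg q]]]

2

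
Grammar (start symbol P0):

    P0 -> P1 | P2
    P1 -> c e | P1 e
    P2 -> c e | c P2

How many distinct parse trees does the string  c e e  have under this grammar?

1

Parse trees for c e e:
  [P0 [P1 [P1 c e] e]]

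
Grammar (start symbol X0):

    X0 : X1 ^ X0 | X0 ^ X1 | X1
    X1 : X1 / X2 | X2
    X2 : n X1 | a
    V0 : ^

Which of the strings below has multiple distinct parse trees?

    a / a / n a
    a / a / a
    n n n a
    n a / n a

n a / n a

a / a / n a: 1 tree
a / a / a: 1 tree
n n n a: 1 tree
n a / n a: 2 trees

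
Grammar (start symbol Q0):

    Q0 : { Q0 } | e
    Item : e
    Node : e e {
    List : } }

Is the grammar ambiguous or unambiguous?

Unambiguous

Only Q0 is reachable from Q0; ignoring the rest: L(Q0) is { openⁿ atom closeⁿ : n ≥ 0 }. The bracket depth fixes n, and the derivation is forced at every step.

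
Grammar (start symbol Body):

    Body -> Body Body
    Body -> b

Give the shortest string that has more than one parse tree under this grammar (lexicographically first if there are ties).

b b b

length 1: no string has ≥2 trees
length 2: no string has ≥2 trees
length 3: b b b has 2 parse trees

Two derivations of b b b:
  Body ⇒ Body Body ⇒ Body Body Body ⇒ b Body Body ⇒ b b Body ⇒ b b b
  Body ⇒ Body Body ⇒ b Body ⇒ b Body Body ⇒ b b Body ⇒ b b b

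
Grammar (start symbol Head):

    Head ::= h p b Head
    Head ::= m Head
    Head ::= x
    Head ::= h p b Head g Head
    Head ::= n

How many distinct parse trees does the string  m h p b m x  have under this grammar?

1

Parse trees for m h p b m x:
  [Head m [Head h p b [Head m [Head x]]]]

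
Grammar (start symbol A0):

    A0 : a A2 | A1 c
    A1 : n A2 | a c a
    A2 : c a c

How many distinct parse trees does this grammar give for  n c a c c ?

1

Parse trees for n c a c c:
  [A0 [A1 n [A2 c a c]] c]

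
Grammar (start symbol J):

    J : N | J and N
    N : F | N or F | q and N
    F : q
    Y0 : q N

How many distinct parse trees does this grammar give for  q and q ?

2

Parse trees for q and q:
  [J [N q and [N [F q]]]]
  [J [J [N [F q]]] and [N [F q]]]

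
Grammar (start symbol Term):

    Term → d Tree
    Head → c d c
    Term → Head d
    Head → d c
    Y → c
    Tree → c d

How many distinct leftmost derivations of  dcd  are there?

Parse trees for dcd:
  [Term d [Tree c d]]
  [Term [Head d c] d]

2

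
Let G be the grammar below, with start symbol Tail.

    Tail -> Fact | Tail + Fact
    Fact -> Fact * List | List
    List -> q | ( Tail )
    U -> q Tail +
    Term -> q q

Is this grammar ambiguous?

Unambiguous

(U, Term are unreachable from Tail, so their rules don't affect L(Tail).) This is a standard precedence ladder (Tail over Fact over List), with each level left-recursive on its own operator ('+' at Tail, '*' at Fact). That structure is LR(1), hence unambiguous.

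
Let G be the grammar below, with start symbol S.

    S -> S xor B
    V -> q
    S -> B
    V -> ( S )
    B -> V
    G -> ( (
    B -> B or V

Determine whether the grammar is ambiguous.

Unambiguous

(G is unreachable from S, so its rules don't affect L(S).) This is a standard precedence ladder (S over B over V), with each level left-recursive on its own operator ('xor' at S, 'or' at B). That structure is LR(1), hence unambiguous.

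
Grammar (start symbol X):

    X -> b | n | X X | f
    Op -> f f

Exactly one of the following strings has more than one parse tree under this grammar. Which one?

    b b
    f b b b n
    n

f b b b n

b b: 1 tree
f b b b n: 14 trees
n: 1 tree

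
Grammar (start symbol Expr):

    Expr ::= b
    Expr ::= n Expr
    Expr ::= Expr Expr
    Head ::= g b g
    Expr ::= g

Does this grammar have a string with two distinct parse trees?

Witness: b b b

Derivation 1: Expr ⇒ Expr Expr ⇒ b Expr ⇒ b Expr Expr ⇒ b b Expr ⇒ b b b
Derivation 2: Expr ⇒ Expr Expr ⇒ Expr Expr Expr ⇒ b Expr Expr ⇒ b b Expr ⇒ b b b

Two distinct leftmost derivations for the same string.

Ambiguous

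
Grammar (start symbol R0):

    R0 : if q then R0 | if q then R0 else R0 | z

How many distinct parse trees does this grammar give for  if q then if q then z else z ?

Parse trees for if q then if q then z else z:
  [R0 if q then [R0 if q then [R0 z] else [R0 z]]]
  [R0 if q then [R0 if q then [R0 z]] else [R0 z]]

2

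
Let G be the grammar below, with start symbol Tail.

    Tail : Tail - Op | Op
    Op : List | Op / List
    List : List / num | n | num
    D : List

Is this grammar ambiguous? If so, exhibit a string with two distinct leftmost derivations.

Ambiguous

Witness: n / num

Derivation 1: Tail ⇒ Op ⇒ List ⇒ List / num ⇒ n / num
Derivation 2: Tail ⇒ Op ⇒ Op / List ⇒ List / List ⇒ n / List ⇒ n / num

Two distinct leftmost derivations for the same string.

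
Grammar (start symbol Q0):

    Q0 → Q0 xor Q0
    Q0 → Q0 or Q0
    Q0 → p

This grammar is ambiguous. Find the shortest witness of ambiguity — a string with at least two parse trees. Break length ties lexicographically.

p or p or p

length 1: no string has ≥2 trees
length 3: no string has ≥2 trees
length 5: p or p or p has 2 parse trees

Two derivations of p or p or p:
  Q0 ⇒ Q0 or Q0 ⇒ Q0 or Q0 or Q0 ⇒ p or Q0 or Q0 ⇒ p or p or Q0 ⇒ p or p or p
  Q0 ⇒ Q0 or Q0 ⇒ p or Q0 ⇒ p or Q0 or Q0 ⇒ p or p or Q0 ⇒ p or p or p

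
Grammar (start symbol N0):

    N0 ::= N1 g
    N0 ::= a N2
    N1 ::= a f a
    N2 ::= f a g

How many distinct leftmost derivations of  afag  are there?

Parse trees for afag:
  [N0 [N1 a f a] g]
  [N0 a [N2 f a g]]

2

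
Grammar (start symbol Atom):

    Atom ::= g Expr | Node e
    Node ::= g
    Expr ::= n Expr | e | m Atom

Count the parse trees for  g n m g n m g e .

2

Parse trees for g n m g n m g e:
  [Atom g [Expr n [Expr m [Atom g [Expr n [Expr m [Atom g [Expr e]]]]]]]]
  [Atom g [Expr n [Expr m [Atom g [Expr n [Expr m [Atom [Node g] e]]]]]]]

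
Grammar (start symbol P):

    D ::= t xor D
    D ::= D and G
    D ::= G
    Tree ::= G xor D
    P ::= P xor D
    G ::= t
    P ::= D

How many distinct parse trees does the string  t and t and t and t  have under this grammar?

Parse trees for t and t and t and t:
  [P [D [D [D [D [G t]] and [G t]] and [G t]] and [G t]]]

1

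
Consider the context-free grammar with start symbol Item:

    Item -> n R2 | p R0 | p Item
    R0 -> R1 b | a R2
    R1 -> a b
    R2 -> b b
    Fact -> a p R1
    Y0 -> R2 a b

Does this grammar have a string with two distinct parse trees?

Ambiguous

Witness: p a b b

Derivation 1: Item ⇒ p R0 ⇒ p R1 b ⇒ p a b b
Derivation 2: Item ⇒ p R0 ⇒ p a R2 ⇒ p a b b

Two distinct leftmost derivations for the same string.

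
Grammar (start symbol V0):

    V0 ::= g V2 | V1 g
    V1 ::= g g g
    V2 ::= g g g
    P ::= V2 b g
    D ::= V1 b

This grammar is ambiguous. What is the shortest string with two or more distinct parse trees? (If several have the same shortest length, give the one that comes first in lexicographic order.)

g g g g

length 4: g g g g has 2 parse trees

Two derivations of g g g g:
  V0 ⇒ g V2 ⇒ g g g g
  V0 ⇒ V1 g ⇒ g g g g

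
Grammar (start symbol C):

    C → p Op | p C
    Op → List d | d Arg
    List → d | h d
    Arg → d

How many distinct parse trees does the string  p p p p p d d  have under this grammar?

2

Parse trees for p p p p p d d:
  [C p [C p [C p [C p [C p [Op [List d] d]]]]]]
  [C p [C p [C p [C p [C p [Op d [Arg d]]]]]]]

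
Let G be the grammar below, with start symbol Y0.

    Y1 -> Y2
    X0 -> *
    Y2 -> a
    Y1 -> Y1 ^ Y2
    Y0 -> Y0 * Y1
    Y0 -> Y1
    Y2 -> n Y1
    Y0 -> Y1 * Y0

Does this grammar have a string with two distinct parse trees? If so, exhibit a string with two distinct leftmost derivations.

Witness: a * a

Derivation 1: Y0 ⇒ Y0 * Y1 ⇒ Y1 * Y1 ⇒ Y2 * Y1 ⇒ a * Y1 ⇒ a * Y2 ⇒ a * a
Derivation 2: Y0 ⇒ Y1 * Y0 ⇒ Y2 * Y0 ⇒ a * Y0 ⇒ a * Y1 ⇒ a * Y2 ⇒ a * a

Two distinct leftmost derivations for the same string.

Ambiguous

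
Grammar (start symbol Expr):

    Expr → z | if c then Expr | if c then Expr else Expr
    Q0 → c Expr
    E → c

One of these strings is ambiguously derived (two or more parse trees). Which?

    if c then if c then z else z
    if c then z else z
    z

if c then if c then z else z: 2 trees
if c then z else z: 1 tree
z: 1 tree

if c then if c then z else z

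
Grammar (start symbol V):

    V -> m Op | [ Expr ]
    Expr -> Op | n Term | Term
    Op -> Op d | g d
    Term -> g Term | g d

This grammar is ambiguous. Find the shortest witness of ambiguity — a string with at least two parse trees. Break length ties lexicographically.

length 3: no string has ≥2 trees
length 4: [ g d ] has 2 parse trees

Two derivations of [ g d ]:
  V ⇒ [ Expr ] ⇒ [ Op ] ⇒ [ g d ]
  V ⇒ [ Expr ] ⇒ [ Term ] ⇒ [ g d ]

[ g d ]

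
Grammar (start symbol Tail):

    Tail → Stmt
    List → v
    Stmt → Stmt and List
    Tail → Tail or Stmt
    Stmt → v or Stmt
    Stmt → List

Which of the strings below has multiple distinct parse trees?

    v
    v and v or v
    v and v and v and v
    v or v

v: 1 tree
v and v or v: 1 tree
v and v and v and v: 1 tree
v or v: 2 trees

v or v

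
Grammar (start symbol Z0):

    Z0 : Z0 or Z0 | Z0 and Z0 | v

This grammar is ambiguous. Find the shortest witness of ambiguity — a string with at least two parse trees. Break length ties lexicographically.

length 1: no string has ≥2 trees
length 3: no string has ≥2 trees
length 5: v and v and v has 2 parse trees

Two derivations of v and v and v:
  Z0 ⇒ Z0 and Z0 ⇒ Z0 and Z0 and Z0 ⇒ v and Z0 and Z0 ⇒ v and v and Z0 ⇒ v and v and v
  Z0 ⇒ Z0 and Z0 ⇒ v and Z0 ⇒ v and Z0 and Z0 ⇒ v and v and Z0 ⇒ v and v and v

v and v and v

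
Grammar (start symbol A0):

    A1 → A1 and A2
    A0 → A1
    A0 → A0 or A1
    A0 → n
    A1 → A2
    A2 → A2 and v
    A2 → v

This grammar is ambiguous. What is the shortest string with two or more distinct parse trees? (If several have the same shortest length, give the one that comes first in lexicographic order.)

v and v

length 1: no string has ≥2 trees
length 3: v and v has 2 parse trees

Two derivations of v and v:
  A0 ⇒ A1 ⇒ A1 and A2 ⇒ A2 and A2 ⇒ v and A2 ⇒ v and v
  A0 ⇒ A1 ⇒ A2 ⇒ A2 and v ⇒ v and v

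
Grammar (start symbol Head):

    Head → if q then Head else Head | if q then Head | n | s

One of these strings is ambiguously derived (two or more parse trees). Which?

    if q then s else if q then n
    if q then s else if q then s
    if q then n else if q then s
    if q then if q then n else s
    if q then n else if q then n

if q then if q then n else s

if q then s else if q then n: 1 tree
if q then s else if q then s: 1 tree
if q then n else if q then s: 1 tree
if q then if q then n else s: 2 trees
if q then n else if q then n: 1 tree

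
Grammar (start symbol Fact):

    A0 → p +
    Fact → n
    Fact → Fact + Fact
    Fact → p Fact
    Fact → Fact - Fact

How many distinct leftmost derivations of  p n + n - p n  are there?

Parse trees for p n + n - p n:
  [Fact [Fact p [Fact n]] + [Fact [Fact n] - [Fact p [Fact n]]]]
  [Fact p [Fact [Fact n] + [Fact [Fact n] - [Fact p [Fact n]]]]]
  [Fact p [Fact [Fact [Fact n] + [Fact n]] - [Fact p [Fact n]]]]
  [Fact [Fact [Fact p [Fact n]] + [Fact n]] - [Fact p [Fact n]]]
  [Fact [Fact p [Fact [Fact n] + [Fact n]]] - [Fact p [Fact n]]]

5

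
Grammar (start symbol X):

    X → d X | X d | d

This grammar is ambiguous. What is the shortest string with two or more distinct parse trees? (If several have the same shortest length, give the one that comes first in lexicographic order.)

d d

length 1: no string has ≥2 trees
length 2: d d has 2 parse trees

Two derivations of d d:
  X ⇒ d X ⇒ d d
  X ⇒ X d ⇒ d d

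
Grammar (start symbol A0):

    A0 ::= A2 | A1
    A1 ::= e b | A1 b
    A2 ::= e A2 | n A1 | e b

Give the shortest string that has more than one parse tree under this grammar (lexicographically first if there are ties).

length 2: e b has 2 parse trees

Two derivations of e b:
  A0 ⇒ A2 ⇒ e b
  A0 ⇒ A1 ⇒ e b

e b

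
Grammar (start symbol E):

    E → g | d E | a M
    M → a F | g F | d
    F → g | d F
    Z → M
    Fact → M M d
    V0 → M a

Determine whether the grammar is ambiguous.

Unambiguous

Only E, M, F are reachable from E; ignoring the rest: The reachable rules are right-linear with at most one rule per (nonterminal, next-terminal) pair. Each input token forces the next rule, so parsing is deterministic.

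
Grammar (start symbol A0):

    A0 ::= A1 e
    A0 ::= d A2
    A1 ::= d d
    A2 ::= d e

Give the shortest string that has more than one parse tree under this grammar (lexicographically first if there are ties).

length 3: d d e has 2 parse trees

Two derivations of d d e:
  A0 ⇒ A1 e ⇒ d d e
  A0 ⇒ d A2 ⇒ d d e

d d e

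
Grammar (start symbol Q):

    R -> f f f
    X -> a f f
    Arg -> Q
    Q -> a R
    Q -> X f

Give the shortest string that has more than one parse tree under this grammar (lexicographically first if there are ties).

a f f f

length 4: a f f f has 2 parse trees

Two derivations of a f f f:
  Q ⇒ a R ⇒ a f f f
  Q ⇒ X f ⇒ a f f f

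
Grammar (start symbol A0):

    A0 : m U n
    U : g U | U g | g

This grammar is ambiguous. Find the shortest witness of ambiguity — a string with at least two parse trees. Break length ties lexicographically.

length 3: no string has ≥2 trees
length 4: m g g n has 2 parse trees

Two derivations of m g g n:
  A0 ⇒ m U n ⇒ m g U n ⇒ m g g n
  A0 ⇒ m U n ⇒ m U g n ⇒ m g g n

m g g n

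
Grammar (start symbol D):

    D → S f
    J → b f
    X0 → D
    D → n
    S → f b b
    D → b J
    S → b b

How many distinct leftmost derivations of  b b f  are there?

2

Parse trees for b b f:
  [D [S b b] f]
  [D b [J b f]]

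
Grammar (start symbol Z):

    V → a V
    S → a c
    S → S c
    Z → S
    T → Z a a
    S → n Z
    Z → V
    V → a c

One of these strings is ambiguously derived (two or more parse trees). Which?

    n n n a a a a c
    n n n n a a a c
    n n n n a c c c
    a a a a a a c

n n n n a c c c

n n n a a a a c: 1 tree
n n n n a a a c: 1 tree
n n n n a c c c: 25 trees
a a a a a a c: 1 tree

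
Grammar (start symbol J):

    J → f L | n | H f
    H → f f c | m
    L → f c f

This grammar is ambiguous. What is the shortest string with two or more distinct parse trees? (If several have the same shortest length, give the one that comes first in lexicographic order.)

f f c f

length 1: no string has ≥2 trees
length 2: no string has ≥2 trees
length 4: f f c f has 2 parse trees

Two derivations of f f c f:
  J ⇒ f L ⇒ f f c f
  J ⇒ H f ⇒ f f c f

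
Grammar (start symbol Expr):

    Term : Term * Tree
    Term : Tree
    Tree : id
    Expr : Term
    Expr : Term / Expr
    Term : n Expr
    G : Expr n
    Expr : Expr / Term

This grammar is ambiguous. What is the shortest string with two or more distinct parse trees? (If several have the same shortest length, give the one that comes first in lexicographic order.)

length 1: no string has ≥2 trees
length 2: no string has ≥2 trees
length 3: id / id has 2 parse trees

Two derivations of id / id:
  Expr ⇒ Term / Expr ⇒ Tree / Expr ⇒ id / Expr ⇒ id / Term ⇒ id / Tree ⇒ id / id
  Expr ⇒ Expr / Term ⇒ Term / Term ⇒ Tree / Term ⇒ id / Term ⇒ id / Tree ⇒ id / id

id / id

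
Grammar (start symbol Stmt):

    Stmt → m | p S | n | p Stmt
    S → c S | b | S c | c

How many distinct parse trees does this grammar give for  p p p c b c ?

2

Parse trees for p p p c b c:
  [Stmt p [Stmt p [Stmt p [S c [S [S b] c]]]]]
  [Stmt p [Stmt p [Stmt p [S [S c [S b]] c]]]]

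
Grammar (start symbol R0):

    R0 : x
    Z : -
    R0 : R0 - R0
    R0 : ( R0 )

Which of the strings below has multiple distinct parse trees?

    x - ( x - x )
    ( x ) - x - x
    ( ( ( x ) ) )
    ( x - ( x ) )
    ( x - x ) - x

( x ) - x - x

x - ( x - x ): 1 tree
( x ) - x - x: 2 trees
( ( ( x ) ) ): 1 tree
( x - ( x ) ): 1 tree
( x - x ) - x: 1 tree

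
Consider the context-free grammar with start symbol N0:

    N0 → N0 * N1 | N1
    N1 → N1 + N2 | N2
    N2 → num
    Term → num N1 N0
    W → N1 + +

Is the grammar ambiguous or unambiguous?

Unambiguous

Only N0, N1, N2 are reachable from N0; ignoring the rest: N0 → N0 * N1 | N1  ;  N1 → N1 + N2 | N2  — a left-associative chain with N2 at the bottom. Each string factors uniquely by precedence.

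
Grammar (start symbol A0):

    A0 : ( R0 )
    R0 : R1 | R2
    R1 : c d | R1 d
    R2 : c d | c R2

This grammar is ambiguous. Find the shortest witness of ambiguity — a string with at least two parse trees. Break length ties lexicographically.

length 4: ( c d ) has 2 parse trees

Two derivations of ( c d ):
  A0 ⇒ ( R0 ) ⇒ ( R1 ) ⇒ ( c d )
  A0 ⇒ ( R0 ) ⇒ ( R2 ) ⇒ ( c d )

( c d )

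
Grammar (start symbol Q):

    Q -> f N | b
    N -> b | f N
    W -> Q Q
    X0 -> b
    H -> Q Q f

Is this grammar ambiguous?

Unambiguous

(W, X0, H are unreachable from Q, so their rules don't affect L(Q).) Restricted to the reachable nonterminals, every rule has the form A → t or A → t B, and no two rules for the same A share a first terminal. The grammar encodes a DFA — one run per string.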